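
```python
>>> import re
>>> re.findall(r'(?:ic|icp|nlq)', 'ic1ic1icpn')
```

['ic', 'ic', 'ic']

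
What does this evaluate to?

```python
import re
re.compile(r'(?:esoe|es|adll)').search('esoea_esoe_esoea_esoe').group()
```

'esoe'

`|` is ordered: at each position the engine commits to the first alternative that works.
`re.search` tries every starting position until one works.
The match spans [0:4] → 'esoe'.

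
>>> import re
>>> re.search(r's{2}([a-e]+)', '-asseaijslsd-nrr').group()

Pattern: exactly 2 of a literal 's'; then one or more of a character in [a-e] (captured).
The match spans [2:6] → 'ssea'.

'ssea'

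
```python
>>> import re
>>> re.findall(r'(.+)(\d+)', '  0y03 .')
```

The pattern matches one or more of any character (captured); then one or more of a digit (captured).
Matches: at [0:6] match '  0y03', groups = ('  0y0', '3').
`findall` packs the 2 group values into a tuple for every match.

[('  0y0', '3')]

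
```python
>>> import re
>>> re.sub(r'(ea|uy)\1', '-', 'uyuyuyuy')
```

`\1` is not a pattern — it's the concrete string captured by group 1, re-applied verbatim.
Matches: at [0:4] → 'uyuy'; at [4:8] → 'uyuy'.
Each match is replaced by '-'.

'--'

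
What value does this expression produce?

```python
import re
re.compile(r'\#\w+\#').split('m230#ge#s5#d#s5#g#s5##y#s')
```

['m230', 's5', 's5', 's5#', 's']

Matches to split on: at [4:8] → '#ge#'; at [10:13] → '#d#'; at [15:18] → '#g#'; at [21:24] → '#y#'.
`split` removes every match and returns the 5 fragments in between.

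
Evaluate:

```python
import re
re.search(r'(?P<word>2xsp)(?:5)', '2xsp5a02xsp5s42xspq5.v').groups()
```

Pattern: the literal '2x', then the literal 'sp' (captured as 'word'); then a literal '5' (non-capturing group).
`re.search` tries every starting position until one works.
The match spans [0:5] → '2xsp5'.
Captured: group 1 = '2xsp'.

('2xsp',)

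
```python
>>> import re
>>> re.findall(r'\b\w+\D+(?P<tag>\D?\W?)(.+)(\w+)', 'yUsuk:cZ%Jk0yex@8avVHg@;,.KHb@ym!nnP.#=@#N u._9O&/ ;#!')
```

[('', '0yex@8avVHg@;,.KHb@ym!nnP.#=@#N u._9', 'O')]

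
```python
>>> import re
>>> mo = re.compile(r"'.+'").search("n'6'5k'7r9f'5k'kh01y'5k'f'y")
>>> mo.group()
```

"'6'5k'7r9f'5k'kh01y'5k'f'"

`re.search` scans for the first position where the pattern succeeds.
The match spans [1:26] → "'6'5k'7r9f'5k'kh01y'5k'f'".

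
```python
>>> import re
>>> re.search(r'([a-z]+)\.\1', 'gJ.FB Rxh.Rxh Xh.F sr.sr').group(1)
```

'sr'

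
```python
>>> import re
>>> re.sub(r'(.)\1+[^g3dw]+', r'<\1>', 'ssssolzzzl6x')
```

'<s>'

The backreference `\1` re-matches whatever the first group consumed, character for character.
Matches: at [0:12] → 'ssssolzzzl6x'.
The replacement refers to a captured group, so each match is rewritten using its own captured text.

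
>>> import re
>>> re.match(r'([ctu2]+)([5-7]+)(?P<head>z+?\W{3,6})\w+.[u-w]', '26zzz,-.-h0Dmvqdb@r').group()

'26zzz,-.-h0Dmv'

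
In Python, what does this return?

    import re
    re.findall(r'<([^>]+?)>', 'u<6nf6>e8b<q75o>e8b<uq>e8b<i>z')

['6nf6', 'q75o', 'uq', 'i']

Matches: at [1:7] match '<6nf6>', group 1 = '6nf6'; at [10:16] match '<q75o>', group 1 = 'q75o'; at [19:23] match '<uq>', group 1 = 'uq'; at [26:29] match '<i>', group 1 = 'i'.
With a single group, `findall` returns only what that group captured — 4 items.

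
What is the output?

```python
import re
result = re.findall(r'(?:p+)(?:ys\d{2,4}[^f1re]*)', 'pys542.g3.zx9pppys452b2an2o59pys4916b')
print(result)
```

['pys542.g3.zx9pppys452b2an2o59pys49']

The pattern matches one or more of a literal 'p' (non-capturing group); then the literal 'ys', then 2 to 4 of a digit, then zero or more of any character except [f1re] (non-capturing group).
Scanning left to right: at [0:34] → 'pys542.g3.zx9pppys452b2an2o59pys49'.
No capturing groups, so `findall` returns the 1 full match string.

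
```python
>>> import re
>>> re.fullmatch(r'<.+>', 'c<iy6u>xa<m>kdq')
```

`fullmatch` succeeds only if the pattern covers the string from start to end.
Here there's no way to consume every character, so the call returns None.

None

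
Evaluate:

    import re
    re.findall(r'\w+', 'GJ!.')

This matches one or more of a word character.
Scanning left to right: at [0:2] → 'GJ'.
`findall` yields the raw match text (1 of them) because the pattern has no groups.

['GJ']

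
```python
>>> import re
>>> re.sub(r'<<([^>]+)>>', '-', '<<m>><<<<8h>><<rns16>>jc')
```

'---jc'

Every occurrence is swapped for '-'.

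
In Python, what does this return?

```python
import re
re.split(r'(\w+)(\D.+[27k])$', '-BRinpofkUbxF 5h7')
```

['-', 'BRinpofkUbxF', ' 5h7', '']

The pattern matches one or more of a word character (captured); then a non-digit, then one or more of any character, then one of [27k] (captured); then anchored at the end.
Matches to split on: at [1:17] → 'BRinpofkUbxF 5h7'.
With a capturing group present, the delimiter's captured portion is kept in the result list.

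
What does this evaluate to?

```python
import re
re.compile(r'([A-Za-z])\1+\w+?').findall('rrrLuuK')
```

['r', 'u']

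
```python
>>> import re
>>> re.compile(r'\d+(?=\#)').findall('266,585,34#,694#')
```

The positive lookaround only admits positions where the adjacent text matches; those characters stay outside the span.
Since nothing is captured, `findall` lists the 2 matched substrings directly.

['34', '694']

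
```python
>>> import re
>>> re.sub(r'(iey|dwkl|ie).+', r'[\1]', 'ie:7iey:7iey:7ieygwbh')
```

The replacement refers to a captured group, so each match is rewritten using its own captured text.

'[ie]'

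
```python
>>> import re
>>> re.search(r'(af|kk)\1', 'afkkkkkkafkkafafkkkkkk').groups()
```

('kk',)

The backreference `\1` re-matches whatever the first group consumed, character for character.
Unlike `match`, `search` isn't anchored — it looks for the pattern anywhere in the string.
The match spans [2:6] → 'kkkk'.
Captured: group 1 = 'kk'.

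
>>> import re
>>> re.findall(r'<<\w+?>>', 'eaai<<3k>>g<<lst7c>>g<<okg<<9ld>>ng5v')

['<<3k>>', '<<lst7c>>', '<<9ld>>']

Scanning left to right: at [4:10] → '<<3k>>'; at [11:20] → '<<lst7c>>'; at [26:33] → '<<9ld>>'.
No capturing groups, so `findall` returns the 3 full match strings.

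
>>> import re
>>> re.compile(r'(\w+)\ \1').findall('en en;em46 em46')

['en', 'em46']

A backreference is literal: `\1` must see the identical characters the first group matched.
Matches: at [0:5] match 'en en', group 1 = 'en'; at [6:15] match 'em46 em46', group 1 = 'em46'.
`findall` collects group 1 from each match (2 total).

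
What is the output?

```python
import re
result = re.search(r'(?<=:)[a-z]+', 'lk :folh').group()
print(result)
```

The lookaround is zero-width — it requires the adjacent text to match without consuming it, so the asserted text isn't part of the match.
`re.search` tries every starting position until one works.
The match spans [4:8] → 'folh'.

folh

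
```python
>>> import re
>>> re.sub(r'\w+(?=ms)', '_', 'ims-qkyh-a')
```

The lookaround is zero-width — it requires the adjacent text to match without consuming it, so the asserted text isn't part of the match.
`sub` substitutes '_' at each match site.

'_ms-qkyh-a'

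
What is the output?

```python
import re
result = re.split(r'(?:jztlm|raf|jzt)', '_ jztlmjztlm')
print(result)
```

Alternation isn't longest-match — the leftmost alternative that fits at this position is chosen.
Matches to split on: at [2:7] → 'jztlm'; at [7:12] → 'jztlm'.
`split` removes every match and returns the 3 fragments in between.

['_ ', '', '']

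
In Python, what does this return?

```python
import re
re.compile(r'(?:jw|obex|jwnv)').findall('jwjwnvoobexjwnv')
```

`|` is ordered: at each position the engine commits to the first alternative that works.
Matches: at [0:2] → 'jw'; at [2:4] → 'jw'; at [7:11] → 'obex'; at [11:13] → 'jw'.
With no groups in the pattern, `findall` gives back each whole match — 4 here.

['jw', 'jw', 'obex', 'jw']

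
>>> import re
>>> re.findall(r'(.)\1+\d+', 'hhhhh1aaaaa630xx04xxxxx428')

After group 1 captures some text, `\1` only succeeds where that same text appears again.
Walking the string: at [0:6] match 'hhhhh1', group 1 = 'h'; at [6:14] match 'aaaaa630', group 1 = 'a'; at [14:18] match 'xx04', group 1 = 'x'; at [18:26] match 'xxxxx428', group 1 = 'x'.
One capturing group, so `findall` returns just the captured substring from each match — 4 in all.

['h', 'a', 'x', 'x']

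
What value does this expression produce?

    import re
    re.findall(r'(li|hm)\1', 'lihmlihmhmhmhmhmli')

['hm', 'hm']

`\1` has to match the exact text group 1 already captured.
Scanning left to right: at [6:10] match 'hmhm', group 1 = 'hm'; at [10:14] match 'hmhm', group 1 = 'hm'.
With a single group, `findall` returns only what that group captured — 2 items.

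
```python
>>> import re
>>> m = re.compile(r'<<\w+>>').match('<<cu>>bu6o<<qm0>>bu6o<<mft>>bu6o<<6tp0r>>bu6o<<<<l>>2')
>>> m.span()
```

With `match`, the pattern is implicitly anchored at the beginning.
The match spans [0:6] → '<<cu>>'.

(0, 6)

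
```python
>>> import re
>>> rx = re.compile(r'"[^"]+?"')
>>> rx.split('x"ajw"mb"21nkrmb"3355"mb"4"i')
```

['x', 'mb', '3355', '4"i']

Matches to split on: at [1:6] → '"ajw"'; at [8:17] → '"21nkrmb"'; at [21:25] → '"mb"'.
`split` removes every match and returns the 4 fragments in between.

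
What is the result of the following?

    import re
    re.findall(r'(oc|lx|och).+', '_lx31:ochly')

With a single group, `findall` returns only what that group captured — 1 item.

['lx']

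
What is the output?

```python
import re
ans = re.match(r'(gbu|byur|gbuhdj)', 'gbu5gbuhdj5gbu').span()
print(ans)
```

(0, 3)

With `match`, the pattern is implicitly anchored at the beginning.
The match spans [0:3] → 'gbu'.
Captured: group 1 = 'gbu'.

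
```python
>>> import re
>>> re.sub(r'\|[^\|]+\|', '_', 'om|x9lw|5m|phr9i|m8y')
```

Each match is replaced by '_'.

'om_5m_m8y'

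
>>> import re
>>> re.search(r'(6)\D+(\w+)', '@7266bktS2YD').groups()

('6', '2YD')

The match spans [4:12] → '6bktS2YD'.
Captured: group 1 = '6', group 2 = '2YD'.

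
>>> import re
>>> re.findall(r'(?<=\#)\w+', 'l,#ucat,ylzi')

['ucat']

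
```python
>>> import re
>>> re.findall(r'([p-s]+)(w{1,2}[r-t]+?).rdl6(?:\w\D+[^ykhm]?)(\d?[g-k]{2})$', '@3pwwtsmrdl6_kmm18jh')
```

[('p', 'wwts', '8jh')]

This matches one or more of a character in [p-s] (captured); then 1 to 2 of the literal 'w', then one or more of a character in [r-t] (lazy) (captured); then any character, then the literal 'rd', then the literal 'l6'; then a word character, then one or more of a non-digit, then optionally any character except [ykhm] (non-capturing group); then optionally a digit, then exactly 2 of a character in [g-k] (captured); then anchored at the end.
Matches: at [2:20] match 'pwwtsmrdl6_kmm18jh', groups = ('p', 'wwts', '8jh').
With 3 capturing groups, `findall` returns a 3-tuple per match.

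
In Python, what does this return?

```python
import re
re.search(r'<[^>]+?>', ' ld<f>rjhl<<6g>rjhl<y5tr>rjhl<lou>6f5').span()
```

`re.search` tries every starting position until one works.
The match spans [3:6] → '<f>'.

(3, 6)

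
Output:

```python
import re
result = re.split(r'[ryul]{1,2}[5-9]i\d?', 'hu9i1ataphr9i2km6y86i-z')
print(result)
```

['h', 'ataph', 'km6y86i-z']

Pattern: 1 to 2 of one of [ryul]; then a character in [5-9], then the literal 'i', then optionally a digit.
The string is cut at each match, leaving 3 pieces.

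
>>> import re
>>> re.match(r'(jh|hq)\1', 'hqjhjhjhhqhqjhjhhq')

A backreference is literal: `\1` must see the identical characters the first group matched.
`match` is anchored at position 0; if the pattern doesn't fit there, it returns None.
Here the string doesn't start with a match, so the call returns None.

None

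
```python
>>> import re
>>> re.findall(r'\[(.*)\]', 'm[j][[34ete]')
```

One capturing group, so `findall` returns just the captured substring from the one match — 1 in all.

['j][[34ete']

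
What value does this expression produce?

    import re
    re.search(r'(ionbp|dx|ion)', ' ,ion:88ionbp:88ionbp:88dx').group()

`re.search` tries every starting position until one works.
The match spans [2:5] → 'ion'.
Captured: group 1 = 'ion'.

'ion'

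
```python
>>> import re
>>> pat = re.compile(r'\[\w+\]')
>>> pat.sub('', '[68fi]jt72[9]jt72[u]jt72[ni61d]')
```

'jt72jt72jt72'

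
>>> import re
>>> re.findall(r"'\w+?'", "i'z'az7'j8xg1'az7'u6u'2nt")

["'z'", "'j8xg1'", "'u6u'"]

No capturing groups, so `findall` returns the 3 full match strings.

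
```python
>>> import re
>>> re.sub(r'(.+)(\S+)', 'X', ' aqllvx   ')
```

'X   '

Pattern: one or more of any character (captured); then one or more of a non-whitespace character (captured).
Matches: at [0:7] → ' aqllvx'.
`sub` substitutes 'X' at each match site.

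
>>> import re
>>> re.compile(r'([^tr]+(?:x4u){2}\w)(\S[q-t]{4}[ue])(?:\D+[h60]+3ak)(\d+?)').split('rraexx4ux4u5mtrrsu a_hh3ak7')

Pattern: one or more of any character except [tr], then the literal 'x4u' repeated 2 times, then a word character (captured); then a non-whitespace character, then exactly 4 of a character in [q-t], then one of [ue] (captured); then one or more of a non-digit, then one or more of one of [h60], then the literal '3ak' (non-capturing group); then one or more of a digit (lazy) (captured).
Matches to split on: at [2:27] → 'aexx4ux4u5mtrrsu a_hh3ak7'.
`re.split` interleaves the captured-group text with the surrounding fragments.

['rr', 'aexx4ux4u5', 'mtrrsu', '7', '']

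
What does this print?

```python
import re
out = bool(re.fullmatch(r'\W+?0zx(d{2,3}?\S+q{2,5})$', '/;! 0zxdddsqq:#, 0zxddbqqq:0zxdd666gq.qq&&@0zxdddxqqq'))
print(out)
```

False

`re.fullmatch` is like wrapping the pattern in `^…$` (in single-line mode).
Here the string isn't matched end-to-end, so the call returns None, and `bool(None)` is False.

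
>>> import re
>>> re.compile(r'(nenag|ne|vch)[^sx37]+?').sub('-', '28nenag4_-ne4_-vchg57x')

'28-_--_--57x'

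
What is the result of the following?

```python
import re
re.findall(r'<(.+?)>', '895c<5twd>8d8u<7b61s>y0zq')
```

The `?` after the quantifier makes it lazy — it takes as little as possible before letting the rest of the pattern try.
With a single group, `findall` returns only what that group captured — 2 items.

['5twd', '7b61s']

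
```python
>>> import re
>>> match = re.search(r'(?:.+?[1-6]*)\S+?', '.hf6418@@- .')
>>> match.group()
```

This matches one or more of any character (lazy), then zero or more of a character in [1-6] (non-capturing group); then one or more of a non-whitespace character (lazy).
The `?` after the quantifier makes it lazy — it takes as little as possible before letting the rest of the pattern try.
Unlike `match`, `search` isn't anchored — it looks for the pattern anywhere in the string.
The match spans [0:2] → '.h'.

'.h'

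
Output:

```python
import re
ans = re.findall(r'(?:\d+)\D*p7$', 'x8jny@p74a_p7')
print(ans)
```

['74a_p7']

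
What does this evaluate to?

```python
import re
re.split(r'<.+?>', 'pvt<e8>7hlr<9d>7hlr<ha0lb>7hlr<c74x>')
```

Because the quantifier is non-greedy, it stops expanding at the earliest point where the rest of the pattern can succeed.
Matches to split on: at [3:7] → '<e8>'; at [11:15] → '<9d>'; at [19:26] → '<ha0lb>'; at [30:36] → '<c74x>'.
Each match becomes a cut point; 5 segments remain.

['pvt', '7hlr', '7hlr', '7hlr', '']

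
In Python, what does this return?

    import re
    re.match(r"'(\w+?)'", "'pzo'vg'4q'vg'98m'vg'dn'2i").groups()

('pzo',)

The match spans [0:5] → "'pzo'".
Captured: group 1 = 'pzo'.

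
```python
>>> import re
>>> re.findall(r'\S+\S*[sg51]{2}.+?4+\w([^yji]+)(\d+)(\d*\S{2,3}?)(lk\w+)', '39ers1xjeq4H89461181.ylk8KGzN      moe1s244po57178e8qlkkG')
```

[('o5717', '8', 'e8q', 'lkkG')]

With 4 capturing groups, `findall` returns a 4-tuple per match.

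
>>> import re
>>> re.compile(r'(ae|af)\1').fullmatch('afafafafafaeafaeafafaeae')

None

`\1` is not a pattern — it's the concrete string captured by group 1, re-applied verbatim.
`re.fullmatch` requires the pattern to consume the entire string.
Here there's no way to consume every character, so the call returns None.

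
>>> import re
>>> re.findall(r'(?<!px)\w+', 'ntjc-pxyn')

The negative lookaround is zero-width — it rules out positions where the adjacent text would match, without consuming anything.
Since nothing is captured, `findall` lists the 2 matched substrings directly.

['ntjc', 'pxyn']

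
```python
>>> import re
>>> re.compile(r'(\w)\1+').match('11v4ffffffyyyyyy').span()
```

`re.match` only tries the pattern at the start of the string.
The match spans [0:2] → '11'.

(0, 2)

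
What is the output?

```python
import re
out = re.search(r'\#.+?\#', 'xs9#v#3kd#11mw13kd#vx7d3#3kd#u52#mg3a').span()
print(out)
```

(3, 6)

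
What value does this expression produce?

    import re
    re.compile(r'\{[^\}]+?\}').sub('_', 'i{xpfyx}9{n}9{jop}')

'i_9_9_'

Matches: at [1:8] → '{xpfyx}'; at [9:12] → '{n}'; at [13:18] → '{jop}'.
Every occurrence is swapped for '_'.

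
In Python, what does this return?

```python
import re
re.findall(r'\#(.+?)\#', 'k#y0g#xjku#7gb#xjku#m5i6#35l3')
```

['y0g', '7gb', 'm5i6']

A `+?`/`*?`/`{m,n}?` starts at its minimum and grows only as far as needed for what follows to match.
Scanning left to right: at [1:6] match '#y0g#', group 1 = 'y0g'; at [10:15] match '#7gb#', group 1 = '7gb'; at [19:25] match '#m5i6#', group 1 = 'm5i6'.
With a single group, `findall` returns only what that group captured — 3 items.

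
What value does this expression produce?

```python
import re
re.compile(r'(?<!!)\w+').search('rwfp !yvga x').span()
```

The negative lookaround is zero-width — it rules out positions where the adjacent text would match, without consuming anything.
`re.search` scans for the first position where the pattern succeeds.
The match spans [0:4] → 'rwfp'.

(0, 4)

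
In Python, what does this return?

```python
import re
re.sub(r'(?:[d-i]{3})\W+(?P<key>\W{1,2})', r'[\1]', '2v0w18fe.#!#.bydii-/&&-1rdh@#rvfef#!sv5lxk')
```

'2v0w18fe.#!#.by[-]1rdh@#rv[!]sv5lxk'

The pattern matches exactly 3 of a character in [d-i] (non-capturing group); then one or more of a non-word character; then 1 to 2 of a non-word character (captured as 'key').
Matches: at [15:23] → 'dii-/&&-'; at [31:36] → 'fef#!'.
The replacement refers to a captured group, so each match is rewritten using its own captured text.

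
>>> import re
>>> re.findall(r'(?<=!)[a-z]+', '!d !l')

['d', 'l']

The `(?=…)`/`(?<=…)` assertion just peeks at neighbouring text; it doesn't advance the match position.
Walking the string: at [1:2] → 'd'; at [4:5] → 'l'.
With no groups in the pattern, `findall` gives back each whole match — 2 here.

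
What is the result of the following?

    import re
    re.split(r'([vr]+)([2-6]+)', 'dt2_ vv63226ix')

Pattern: one or more of one of [vr] (captured); then one or more of a character in [2-6] (captured).
Matches to split on: at [5:12] → 'vv63226'.
With a capturing group present, the delimiter's captured portion is kept in the result list.

['dt2_ ', 'vv', '63226', 'ix']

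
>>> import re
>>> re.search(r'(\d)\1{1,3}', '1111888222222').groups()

('1',)

The match spans [0:4] → '1111'.
Captured: group 1 = '1'.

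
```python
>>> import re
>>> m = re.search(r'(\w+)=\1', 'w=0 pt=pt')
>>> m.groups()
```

('pt',)

`\1` has to match the exact text group 1 already captured.
Unlike `match`, `search` isn't anchored — it looks for the pattern anywhere in the string.
The match spans [4:9] → 'pt=pt'.
Captured: group 1 = 'pt'.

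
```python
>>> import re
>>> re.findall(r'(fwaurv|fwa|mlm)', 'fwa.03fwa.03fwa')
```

Scanning left to right: at [0:3] match 'fwa', group 1 = 'fwa'; at [6:9] match 'fwa', group 1 = 'fwa'; at [12:15] match 'fwa', group 1 = 'fwa'.
One capturing group, so `findall` returns just the captured substring from each match — 3 in all.

['fwa', 'fwa', 'fwa']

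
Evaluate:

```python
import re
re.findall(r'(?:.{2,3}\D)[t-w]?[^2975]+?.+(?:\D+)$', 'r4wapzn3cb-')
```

['r4wapzn3cb-']

The pattern matches 2 to 3 of any character, then a non-digit (non-capturing group); then optionally a character in [t-w], then one or more of any character except [2975] (lazy), then one or more of any character; then one or more of a non-digit (non-capturing group); then anchored at the end.
Scanning left to right: at [0:11] → 'r4wapzn3cb-'.
No capturing groups, so `findall` returns the 1 full match string.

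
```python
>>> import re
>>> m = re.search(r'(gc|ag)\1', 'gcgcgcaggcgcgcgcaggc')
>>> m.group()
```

`\1` is not a pattern — it's the concrete string captured by group 1, re-applied verbatim.
`re.search` scans for the first position where the pattern succeeds.
The match spans [0:4] → 'gcgc'.
Captured: group 1 = 'gc'.

'gcgc'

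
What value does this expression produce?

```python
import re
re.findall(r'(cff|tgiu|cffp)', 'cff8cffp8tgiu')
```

['cff', 'cff', 'tgiu']

The regex engine tests alternatives in the order written; an earlier branch that matches wins even if a later one would match more.
Scanning left to right: at [0:3] match 'cff', group 1 = 'cff'; at [4:7] match 'cff', group 1 = 'cff'; at [9:13] match 'tgiu', group 1 = 'tgiu'.
One capturing group, so `findall` returns just the captured substring from each match — 3 in all.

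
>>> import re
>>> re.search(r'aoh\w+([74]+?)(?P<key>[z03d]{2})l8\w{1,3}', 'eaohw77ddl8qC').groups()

The pattern matches the literal 'aoh', then one or more of a word character; then one or more of one of [74] (lazy) (captured); then exactly 2 of one of [z03d] (captured as 'key'); then the literal 'l8', then 1 to 3 of a word character.
Unlike `match`, `search` isn't anchored — it looks for the pattern anywhere in the string.
The match spans [1:13] → 'aohw77ddl8qC'.
Captured: group 1 = '7', group 2 = 'dd'.

('7', 'dd')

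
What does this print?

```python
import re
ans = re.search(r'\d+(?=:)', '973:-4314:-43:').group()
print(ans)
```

973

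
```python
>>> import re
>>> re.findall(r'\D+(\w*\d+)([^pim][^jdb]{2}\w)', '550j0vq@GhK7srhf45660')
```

[('0', 'vq@G'), ('7srhf4', '5660')]

The pattern matches one or more of a non-digit; then zero or more of a word character, then one or more of a digit (captured); then any character except [pim], then exactly 2 of any character except [jdb], then a word character (captured).
Walking the string: at [3:9] match 'j0vq@G', groups = ('0', 'vq@G'); at [9:21] match 'hK7srhf45660', groups = ('7srhf4', '5660').
2 groups means each result is a tuple of 2 captured strings — 2 here.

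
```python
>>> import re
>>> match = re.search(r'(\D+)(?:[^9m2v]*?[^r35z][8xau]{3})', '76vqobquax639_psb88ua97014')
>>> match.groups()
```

('vqob',)

The pattern matches one or more of a non-digit (captured); then zero or more of any character except [9m2v] (lazy), then any character except [r35z], then exactly 3 of one of [8xau] (non-capturing group).
Unlike `match`, `search` isn't anchored — it looks for the pattern anywhere in the string.
The match spans [2:10] → 'vqobquax'.
Captured: group 1 = 'vqob'.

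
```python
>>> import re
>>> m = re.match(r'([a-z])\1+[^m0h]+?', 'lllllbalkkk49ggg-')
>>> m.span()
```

(0, 6)

`match` is anchored at position 0; if the pattern doesn't fit there, it returns None.
The match spans [0:6] → 'lllllb'.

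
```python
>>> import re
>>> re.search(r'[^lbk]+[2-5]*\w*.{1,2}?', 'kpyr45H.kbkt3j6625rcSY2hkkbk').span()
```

(1, 28)

The pattern matches one or more of any character except [lbk], then zero or more of a character in [2-5], then zero or more of a word character; then 1 to 2 of any character (lazy).
Unlike `match`, `search` isn't anchored — it looks for the pattern anywhere in the string.
The match spans [1:28] → 'pyr45H.kbkt3j6625rcSY2hkkbk'.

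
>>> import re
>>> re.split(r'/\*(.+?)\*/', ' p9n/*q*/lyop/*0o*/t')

[' p9n', 'q', 'lyop', '0o', 't']

`re.split` interleaves the captured-group text with the surrounding fragments.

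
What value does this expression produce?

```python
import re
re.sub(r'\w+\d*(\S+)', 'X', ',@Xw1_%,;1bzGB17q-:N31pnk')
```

',@X'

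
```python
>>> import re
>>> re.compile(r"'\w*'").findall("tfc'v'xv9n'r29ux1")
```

["'v'"]

Since nothing is captured, `findall` lists the 1 matched substring directly.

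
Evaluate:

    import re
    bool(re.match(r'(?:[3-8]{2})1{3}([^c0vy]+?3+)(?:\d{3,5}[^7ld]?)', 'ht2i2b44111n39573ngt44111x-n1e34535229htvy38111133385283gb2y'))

`match` is anchored at position 0; if the pattern doesn't fit there, it returns None.
Here the string doesn't start with a match, so the call returns None, and `bool(None)` is False.

False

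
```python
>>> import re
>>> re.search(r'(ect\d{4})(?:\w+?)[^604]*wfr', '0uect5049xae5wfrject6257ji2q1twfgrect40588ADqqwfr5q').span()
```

(2, 16)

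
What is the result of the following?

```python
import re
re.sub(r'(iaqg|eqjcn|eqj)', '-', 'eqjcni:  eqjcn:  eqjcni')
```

The regex engine tests alternatives in the order written; an earlier branch that matches wins even if a later one would match more.
Matches: at [0:5] → 'eqjcn'; at [9:14] → 'eqjcn'; at [17:22] → 'eqjcn'.
`sub` substitutes '-' at each match site.

'-i:  -:  -i'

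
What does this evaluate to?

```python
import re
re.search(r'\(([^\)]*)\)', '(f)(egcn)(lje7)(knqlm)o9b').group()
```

'(f)'

Unlike `match`, `search` isn't anchored — it looks for the pattern anywhere in the string.
The match spans [0:3] → '(f)'.
Captured: group 1 = 'f'.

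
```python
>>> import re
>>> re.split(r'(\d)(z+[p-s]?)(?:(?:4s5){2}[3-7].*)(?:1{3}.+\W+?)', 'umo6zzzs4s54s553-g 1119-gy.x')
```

['umo', '6', 'zzzs', 'x']

Pattern: a digit (captured); then one or more of the literal 'z', then optionally a character in [p-s] (captured); then the literal '4s5' repeated 2 times, then a character in [3-7], then zero or more of any character (non-capturing group); then exactly 3 of a literal '1', then one or more of any character, then one or more of a non-word character (lazy) (non-capturing group).
Matches to split on: at [3:27] → '6zzzs4s54s553-g 1119-gy.'.
Because the pattern has a capturing group, `split` also inserts each captured text between the pieces.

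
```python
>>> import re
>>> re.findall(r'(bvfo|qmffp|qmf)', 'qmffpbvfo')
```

['qmffp', 'bvfo']

Alternation tries branches left to right and keeps the first one that lets the overall match succeed at that position.
Scanning left to right: at [0:5] match 'qmffp', group 1 = 'qmffp'; at [5:9] match 'bvfo', group 1 = 'bvfo'.
With a single group, `findall` returns only what that group captured — 2 items.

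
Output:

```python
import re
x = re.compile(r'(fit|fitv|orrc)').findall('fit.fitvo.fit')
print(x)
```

Alternation isn't longest-match — the leftmost alternative that fits at this position is chosen.
Matches: at [0:3] match 'fit', group 1 = 'fit'; at [4:7] match 'fit', group 1 = 'fit'; at [10:13] match 'fit', group 1 = 'fit'.
With a single group, `findall` returns only what that group captured — 3 items.

['fit', 'fit', 'fit']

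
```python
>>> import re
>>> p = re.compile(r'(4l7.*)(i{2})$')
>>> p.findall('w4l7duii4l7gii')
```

[('4l7duii4l7g', 'ii')]

The pattern matches the literal '4l7', then zero or more of any character (captured); then exactly 2 of a literal 'i' (captured); then anchored at the end.
Matches: at [1:14] match '4l7duii4l7gii', groups = ('4l7duii4l7g', 'ii').
With 2 capturing groups, `findall` returns a 2-tuple per match.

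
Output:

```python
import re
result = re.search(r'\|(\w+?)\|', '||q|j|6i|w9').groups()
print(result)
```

`re.search` tries every starting position until one works.
The match spans [1:4] → '|q|'.
Captured: group 1 = 'q'.

('q',)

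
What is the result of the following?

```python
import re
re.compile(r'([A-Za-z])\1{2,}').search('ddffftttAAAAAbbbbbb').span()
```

(2, 5)

`\1` has to match the exact text group 1 already captured.
`re.search` scans for the first position where the pattern succeeds.
The match spans [2:5] → 'fff'.
Captured: group 1 = 'f'.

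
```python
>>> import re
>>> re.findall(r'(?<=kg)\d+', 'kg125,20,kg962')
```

['125', '962']

The positive lookaround only admits positions where the adjacent text matches; those characters stay outside the span.
Matches: at [2:5] → '125'; at [11:14] → '962'.
With no groups in the pattern, `findall` gives back each whole match — 2 here.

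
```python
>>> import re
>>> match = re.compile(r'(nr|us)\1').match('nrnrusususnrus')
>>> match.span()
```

(0, 4)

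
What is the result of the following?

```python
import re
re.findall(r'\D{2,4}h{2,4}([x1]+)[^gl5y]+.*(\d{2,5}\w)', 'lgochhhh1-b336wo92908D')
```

[('1', '08D')]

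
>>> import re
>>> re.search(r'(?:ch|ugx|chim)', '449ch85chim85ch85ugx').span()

`re.search` scans for the first position where the pattern succeeds.
The match spans [3:5] → 'ch'.

(3, 5)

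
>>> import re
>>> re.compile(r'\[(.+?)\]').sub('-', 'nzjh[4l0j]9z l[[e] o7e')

'nzjh-9z l- o7e'

The `?` after the quantifier makes it lazy — it takes as little as possible before letting the rest of the pattern try.
`sub` substitutes '-' at each match site.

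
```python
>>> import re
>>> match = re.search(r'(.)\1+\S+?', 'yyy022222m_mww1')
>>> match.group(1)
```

'y'

The match spans [0:4] → 'yyy0'.
Captured: group 1 = 'y'.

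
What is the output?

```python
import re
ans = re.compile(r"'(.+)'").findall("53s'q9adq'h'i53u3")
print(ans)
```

Walking the string: at [3:12] match "'q9adq'h'", group 1 = "q9adq'h".
One capturing group, so `findall` returns just the captured substring from the one match — 1 in all.

["q9adq'h"]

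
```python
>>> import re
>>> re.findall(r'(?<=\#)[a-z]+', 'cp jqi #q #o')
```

['q', 'o']

Because the assertion is zero-width, the text it checks is not consumed and won't appear in the result.
Scanning left to right: at [8:9] → 'q'; at [11:12] → 'o'.
With no groups in the pattern, `findall` gives back each whole match — 2 here.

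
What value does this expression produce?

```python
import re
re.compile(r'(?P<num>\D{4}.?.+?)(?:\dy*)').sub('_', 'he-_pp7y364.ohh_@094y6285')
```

'_364_94y6285'

The pattern matches exactly 4 of a non-digit, then optionally any character, then one or more of any character (lazy) (captured as 'num'); then a digit, then zero or more of the literal 'y' (non-capturing group).
Lazy quantifiers expand one character at a time until the remainder of the pattern can match.
Matches: at [0:8] → 'he-_pp7y'; at [11:18] → '.ohh_@0'.
`sub` substitutes '_' at each match site.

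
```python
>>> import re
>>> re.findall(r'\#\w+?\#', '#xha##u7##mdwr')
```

['#xha#', '#u7#']

Walking the string: at [0:5] → '#xha#'; at [5:9] → '#u7#'.
With no groups in the pattern, `findall` gives back each whole match — 2 here.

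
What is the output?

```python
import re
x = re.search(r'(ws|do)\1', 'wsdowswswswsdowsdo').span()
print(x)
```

`\1` is not a pattern — it's the concrete string captured by group 1, re-applied verbatim.
The match spans [4:8] → 'wsws'.

(4, 8)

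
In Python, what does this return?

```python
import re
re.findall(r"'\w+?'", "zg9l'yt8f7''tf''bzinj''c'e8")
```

["'yt8f7'", "'tf'", "'bzinj'", "'c'"]

Matches: at [4:11] → "'yt8f7'"; at [11:15] → "'tf'"; at [15:22] → "'bzinj'"; at [22:25] → "'c'".
Since nothing is captured, `findall` lists the 4 matched substrings directly.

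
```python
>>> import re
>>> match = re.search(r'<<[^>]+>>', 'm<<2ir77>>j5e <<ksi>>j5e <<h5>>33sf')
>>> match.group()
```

'<<2ir77>>'

The match spans [1:10] → '<<2ir77>>'.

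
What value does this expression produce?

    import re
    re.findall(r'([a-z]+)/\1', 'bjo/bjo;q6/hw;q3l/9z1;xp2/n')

`\1` is not a pattern — it's the concrete string captured by group 1, re-applied verbatim.
With a single group, `findall` returns only what that group captured — 1 item.

['bjo']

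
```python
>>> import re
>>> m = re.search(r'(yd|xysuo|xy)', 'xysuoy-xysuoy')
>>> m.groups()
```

('xysuo',)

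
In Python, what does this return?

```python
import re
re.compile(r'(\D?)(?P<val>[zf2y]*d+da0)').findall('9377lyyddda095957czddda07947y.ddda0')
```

`findall` packs the 2 group values into a tuple for every match.

[('l', 'yyddda0'), ('c', 'zddda0'), ('.', 'ddda0')]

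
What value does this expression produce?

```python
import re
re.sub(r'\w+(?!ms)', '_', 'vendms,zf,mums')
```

'_,_,_'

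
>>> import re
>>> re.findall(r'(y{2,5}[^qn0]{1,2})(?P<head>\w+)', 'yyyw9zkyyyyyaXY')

[('yyyw9', 'zkyyyyyaXY')]

Pattern: 2 to 5 of the literal 'y', then 1 to 2 of any character except [qn0] (captured); then one or more of a word character (captured as 'head').
Scanning left to right: at [0:15] match 'yyyw9zkyyyyyaXY', groups = ('yyyw9', 'zkyyyyyaXY').
2 groups means the one result is a tuple of 2 captured strings — 1 here.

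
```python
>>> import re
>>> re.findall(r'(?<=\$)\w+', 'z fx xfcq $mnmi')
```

The lookaround is zero-width — it requires the adjacent text to match without consuming it, so the asserted text isn't part of the match.
Matches: at [11:15] → 'mnmi'.
With no groups in the pattern, `findall` gives back each whole match — 1 here.

['mnmi']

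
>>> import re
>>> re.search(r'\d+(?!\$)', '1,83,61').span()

(0, 1)

The negative lookaround is zero-width — it rules out positions where the adjacent text would match, without consuming anything.
The match spans [0:1] → '1'.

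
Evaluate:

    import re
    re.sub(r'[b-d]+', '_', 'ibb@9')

Pattern: one or more of a character in [b-d].
`sub` substitutes '_' at each match site.

'i_@9'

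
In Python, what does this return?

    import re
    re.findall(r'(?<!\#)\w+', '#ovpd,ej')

['vpd', 'ej']

A negative assertion filters positions out without eating any characters.
Matches: at [2:5] → 'vpd'; at [6:8] → 'ej'.
Since nothing is captured, `findall` lists the 2 matched substrings directly.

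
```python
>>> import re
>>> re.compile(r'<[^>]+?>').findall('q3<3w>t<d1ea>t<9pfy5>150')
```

No capturing groups, so `findall` returns the 3 full match strings.

['<3w>', '<d1ea>', '<9pfy5>']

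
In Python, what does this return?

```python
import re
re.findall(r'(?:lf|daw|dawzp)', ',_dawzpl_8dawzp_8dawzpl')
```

Alternation isn't longest-match — the leftmost alternative that fits at this position is chosen.
No capturing groups, so `findall` returns the 3 full match strings.

['daw', 'daw', 'daw']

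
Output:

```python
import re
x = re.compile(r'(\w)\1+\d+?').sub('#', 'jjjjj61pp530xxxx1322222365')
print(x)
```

`\1` is not a pattern — it's the concrete string captured by group 1, re-applied verbatim.
Matches: at [0:6] → 'jjjjj6'; at [7:10] → 'pp5'; at [12:17] → 'xxxx1'; at [18:24] → '222223'.
`sub` substitutes '#' at each match site.

#1#30#3#65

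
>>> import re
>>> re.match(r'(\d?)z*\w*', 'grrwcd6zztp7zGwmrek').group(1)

The match spans [0:19] → 'grrwcd6zztp7zGwmrek'.
Captured: group 1 = ''.

''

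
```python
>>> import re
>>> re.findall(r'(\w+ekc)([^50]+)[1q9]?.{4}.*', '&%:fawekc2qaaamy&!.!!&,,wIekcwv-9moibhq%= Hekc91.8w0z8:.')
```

[('fawekc', '2qaaamy&!.!!&,,wIekcwv-9moibhq%= Hekc91.8w')]

With 2 capturing groups, `findall` returns a 2-tuple per match.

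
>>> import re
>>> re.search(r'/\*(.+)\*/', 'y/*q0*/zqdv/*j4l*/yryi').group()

`re.search` tries every starting position until one works.
The match spans [1:18] → '/*q0*/zqdv/*j4l*/'.
Captured: group 1 = 'q0*/zqdv/*j4l'.

'/*q0*/zqdv/*j4l*/'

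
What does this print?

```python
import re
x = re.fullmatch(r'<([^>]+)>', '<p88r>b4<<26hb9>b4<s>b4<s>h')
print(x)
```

None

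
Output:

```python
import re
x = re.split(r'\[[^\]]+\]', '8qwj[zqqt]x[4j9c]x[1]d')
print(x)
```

Each match becomes a cut point; 4 segments remain.

['8qwj', 'x', 'x', 'd']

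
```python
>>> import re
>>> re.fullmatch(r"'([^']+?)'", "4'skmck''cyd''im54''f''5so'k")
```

None

`re.fullmatch` is like wrapping the pattern in `^…$` (in single-line mode).
Here the string isn't matched end-to-end, so the call returns None.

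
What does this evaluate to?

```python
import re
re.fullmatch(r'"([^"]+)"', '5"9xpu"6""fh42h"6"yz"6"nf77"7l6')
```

`re.fullmatch` requires the pattern to consume the entire string.
Here the string isn't matched end-to-end, so the call returns None.

None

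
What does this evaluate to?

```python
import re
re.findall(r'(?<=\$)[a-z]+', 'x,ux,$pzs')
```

['pzs']

The lookaround is zero-width — it requires the adjacent text to match without consuming it, so the asserted text isn't part of the match.
Scanning left to right: at [6:9] → 'pzs'.
Since nothing is captured, `findall` lists the 1 matched substring directly.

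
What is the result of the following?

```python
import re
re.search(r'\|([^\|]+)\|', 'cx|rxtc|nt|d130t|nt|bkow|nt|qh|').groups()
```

`search` walks the string left to right and returns the first match it finds.
The match spans [2:8] → '|rxtc|'.
Captured: group 1 = 'rxtc'.

('rxtc',)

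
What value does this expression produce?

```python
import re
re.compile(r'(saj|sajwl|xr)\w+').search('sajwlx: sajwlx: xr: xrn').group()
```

`search` walks the string left to right and returns the first match it finds.
The match spans [0:6] → 'sajwlx'.
Captured: group 1 = 'saj'.

'sajwlx'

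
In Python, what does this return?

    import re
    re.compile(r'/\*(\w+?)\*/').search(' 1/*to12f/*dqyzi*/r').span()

(9, 18)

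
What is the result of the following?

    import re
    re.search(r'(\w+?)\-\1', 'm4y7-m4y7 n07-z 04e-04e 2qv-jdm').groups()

('m4y7',)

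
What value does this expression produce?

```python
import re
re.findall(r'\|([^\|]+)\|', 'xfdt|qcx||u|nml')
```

Matches: at [4:9] match '|qcx|', group 1 = 'qcx'; at [9:12] match '|u|', group 1 = 'u'.
With a single group, `findall` returns only what that group captured — 2 items.

['qcx', 'u']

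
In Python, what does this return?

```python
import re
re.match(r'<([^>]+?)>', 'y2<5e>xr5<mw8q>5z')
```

None

`re.match` only tries the pattern at the start of the string.
Here the pattern fails at index 0, so the call returns None.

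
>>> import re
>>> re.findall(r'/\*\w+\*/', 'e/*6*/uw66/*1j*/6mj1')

['/*6*/', '/*1j*/']

Matches: at [1:6] → '/*6*/'; at [10:16] → '/*1j*/'.
`findall` yields the raw match text (2 of them) because the pattern has no groups.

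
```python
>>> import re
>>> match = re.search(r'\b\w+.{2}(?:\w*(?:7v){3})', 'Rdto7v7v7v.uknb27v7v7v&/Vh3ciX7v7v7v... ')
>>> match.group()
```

This matches a word boundary (`\b`, zero-width); then one or more of a word character; then exactly 2 of any character; then zero or more of a word character, then the literal '7v' repeated 3 times (non-capturing group).
The match spans [0:22] → 'Rdto7v7v7v.uknb27v7v7v'.

'Rdto7v7v7v.uknb27v7v7v'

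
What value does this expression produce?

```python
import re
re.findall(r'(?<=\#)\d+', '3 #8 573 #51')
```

Lookahead/lookbehind check context without consuming it, so the matched span excludes the asserted characters.
Walking the string: at [3:4] → '8'; at [10:12] → '51'.
`findall` yields the raw match text (2 of them) because the pattern has no groups.

['8', '51']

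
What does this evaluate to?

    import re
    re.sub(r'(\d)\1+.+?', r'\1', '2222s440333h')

'243'

After group 1 captures some text, `\1` only succeeds where that same text appears again.
Matches: at [0:5] → '2222s'; at [5:8] → '440'; at [8:12] → '333h'.
`\1` in the replacement pulls in group 1's text for each match.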